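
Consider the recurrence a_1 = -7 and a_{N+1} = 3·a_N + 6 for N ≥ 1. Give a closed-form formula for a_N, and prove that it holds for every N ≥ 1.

a_N = -4·3^(N - 1) - 3

Computing the first terms: a_1 = -7, a_2 = -15, a_3 = -39. This suggests a_N = -4·3^(N - 1) - 3.
When N = 1: the formula gives -7 = -7 = a_1.
For the inductive step, assume it holds for an arbitrary m ≥ 1, so a_m = -4·3^(m - 1) - 3.
Then a_{m+1} = 3·a_m + 6 = 3·(-4·3^(m - 1) - 3) + 6 = -4·3^m - 3 = -4·3^((m+1) - 1) - 3,
which is the claimed formula at N = m+1.
By the principle of mathematical induction, the result holds for all N ≥ 1.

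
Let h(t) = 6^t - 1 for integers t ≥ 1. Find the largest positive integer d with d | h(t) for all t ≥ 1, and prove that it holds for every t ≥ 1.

d = 5

Computing the first values: h(1) = 5 and h(2) = 35; gcd(5, 35) = 5, so d ≤ 5.
We prove 5 | 6^t - 1 for all t ≥ 1 by induction on t.
When t = 1: h(1) = 5 = 5·(1), so 5 | h(1).
Inductive step: assume the claim holds for t = j, i.e. 5 | h(j). Then
6^{j+1} − 1^{j+1} = 6·6^j − 1·1^j = 6·(6^j − 1^j) + (5)·1^j. The first term is divisible by 5 by the inductive hypothesis, and the second term (5)·1^j is divisible by 5 since 5 | 5. Hence 5 | h(j+1).
By the principle of mathematical induction, the result holds for all t ≥ 1.
Therefore the largest such d is 5.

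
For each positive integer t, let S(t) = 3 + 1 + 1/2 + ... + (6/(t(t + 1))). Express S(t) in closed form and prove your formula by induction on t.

We claim S(t) = 6t/(t + 1) for all t ≥ 1.
Base case (t = 1): S(1) = 3, and the closed form gives 3. They agree.
Suppose the result is true for t = j, so S(j) = 6j/(j + 1).
Then S(j+1) = S(j) + (6/((j + 1)(j + 2))) = (6j/(j + 1)) + (6/((j + 1)(j + 2))).
Simplifying, S(j+1) = 6(j + 1)/(j + 2) = 6(j+1)/((j+1) + 1),
which is the closed form with t = j+1.
By induction, the statement is established for all t ≥ 1.

S(t) = 6t/(t + 1)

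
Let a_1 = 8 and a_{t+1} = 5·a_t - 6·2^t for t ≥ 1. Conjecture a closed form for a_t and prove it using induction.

Computing the first terms: a_1 = 8, a_2 = 28, a_3 = 116. This suggests a_t = 2^(t + 1) + 4·5^(t - 1).
Base case (t = 1): the formula gives 8 = 8 = a_1.
Inductive step: assume the claim holds for t = j, so a_j = 2^(j + 1) + 4·5^(j - 1).
Then a_{j+1} = 5·a_j - 6·2^j = 5·(2^(j + 1) + 4·5^(j - 1)) - 6·2^j = 2^(j + 2) + 4·5^j = 2^((j+1) + 1) + 4·5^((j+1) - 1),
which is the claimed formula at t = j+1.
By the principle of mathematical induction, the result holds for all t ≥ 1.

a_t = 2^(t + 1) + 4·5^(t - 1)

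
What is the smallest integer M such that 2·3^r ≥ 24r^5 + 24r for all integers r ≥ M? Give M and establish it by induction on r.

M = 15

At r = 14: 9565938 < 12908112, so the inequality fails and M ≥ 15. We prove 2·3^r ≥ 24r^5 + 24r for all r ≥ 15.
For the base case r = 15: 2·3^r = 28697814 and 24r^5 + 24r = 18225360, so 28697814 ≥ 18225360.
For the inductive step, assume it holds for an arbitrary j ≥ 15, so 2·3^j ≥ 24j^5 + 24j.
Then 2·3^(j + 1) = 3·(2·3^j) ≥ 3·(24j^5 + 24j).
Also, for j ≥ 15 we have 3·(24j^5 + 24j) ≥ 24(j+1)^5 + 24(j+1), since 3·(24j^5 + 24j) − (24(j+1)^5 + 24(j+1)) = 48j^5 - 120j^4 - 240j^3 - 240j^2 - 72j - 48, which is nonnegative for all j ≥ 15.
Combining, 2·3^(j + 1) ≥ 24(j+1)^5 + 24(j+1).
By induction, the statement is established for all r ≥ 15.
Hence the smallest such M is 15.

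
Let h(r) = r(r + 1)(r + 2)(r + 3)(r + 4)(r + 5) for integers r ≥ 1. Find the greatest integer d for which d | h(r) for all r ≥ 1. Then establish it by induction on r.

Computing the first values: h(1) = 720 and h(2) = 5040; gcd(720, 5040) = 720, so d ≤ 720.
We prove 720 | r(r + 1)(r + 2)(r + 3)(r + 4)(r + 5) for all r ≥ 1 by induction on r.
For the base case r = 1: h(1) = 720 = 720·(1), so 720 | h(1).
For the inductive step, assume it holds for an arbitrary k ≥ 1, i.e. 720 | h(k). Then
h(k+1) − h(k) = (k+1)·(k+2)·(k+3)·(k+4)·(k+5)·(k+6) − k·(k+1)·(k+2)·(k+3)·(k+4)·(k+5) = (k+1)·(k+2)·(k+3)·(k+4)·(k+5)·[(k+6) − k] = 6·(k+1)·(k+2)·(k+3)·(k+4)·(k+5). The product of 5 consecutive integers is divisible by (5)! = 120, so h(k+1) − h(k) is divisible by 6·120 = 720. By the inductive hypothesis 720 | h(k), hence 720 | h(k+1).
By induction, the statement is established for all r ≥ 1.
Therefore the largest such d is 720.

d = 720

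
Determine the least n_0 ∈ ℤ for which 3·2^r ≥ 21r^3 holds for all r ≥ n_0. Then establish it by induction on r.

n_0 = 15

At r = 14: 49152 < 57624, so the inequality fails and n_0 ≥ 15. We prove 3·2^r ≥ 21r^3 for all r ≥ 15.
Base step (r = 15): 3·2^r = 98304 and 21r^3 = 70875, so 98304 ≥ 70875.
For the inductive step, assume it holds for an arbitrary p ≥ 15, so 3·2^p ≥ 21p^3.
Then 3·2^(p + 1) = 2·(3·2^p) ≥ 2·(21p^3).
Also, for p ≥ 15 we have 2·(21p^3) ≥ 21(p+1)^3, since 2 ≥ (1 + 1/p)^3 for all p ≥ 15.
Combining, 3·2^(p + 1) ≥ 21(p+1)^3.
By induction, the statement is established for all r ≥ 15.
Hence the smallest such n_0 is 15.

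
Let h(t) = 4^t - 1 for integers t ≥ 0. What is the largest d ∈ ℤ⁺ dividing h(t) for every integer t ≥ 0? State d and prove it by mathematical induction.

Computing the first values: h(0) = 0 and h(1) = 3; gcd(0, 3) = 3, so d ≤ 3.
We prove 3 | 4^t - 1 for all t ≥ 0 by induction on t.
When t = 0: h(0) = 0 = 3·(0), so 3 | h(0).
Inductive step: assume the claim holds for t = p, i.e. 3 | h(p). Then
h(p+1) = 4^(p+1) - 1 = 4·(4^p - 1) + 3 = 4·h(p) + 3. The first term is divisible by 3 by the inductive hypothesis, and 3 is divisible by 3. Hence 3 | h(p+1).
Hence, by induction on t, the claim holds for every t ≥ 0.
Therefore the largest such d is 3.

d = 3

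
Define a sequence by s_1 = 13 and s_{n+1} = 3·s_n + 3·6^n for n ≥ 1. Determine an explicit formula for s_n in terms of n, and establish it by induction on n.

Computing the first terms: s_1 = 13, s_2 = 57, s_3 = 279. This suggests s_n = 7·3^(n - 1) + 6^n.
When n = 1: the formula gives 13 = 13 = s_1.
Suppose the result is true for n = r, so s_r = 7·3^(r - 1) + 6^r.
Then s_{r+1} = 3·s_r + 3·6^r = 3·(7·3^(r - 1) + 6^r) + 3·6^r = 7·3^r + 6^(r + 1) = 7·3^((r+1) - 1) + 6^(r+1),
which is the claimed formula at n = r+1.
By induction, the statement is established for all n ≥ 1.

s_n = 7·3^(n - 1) + 6^n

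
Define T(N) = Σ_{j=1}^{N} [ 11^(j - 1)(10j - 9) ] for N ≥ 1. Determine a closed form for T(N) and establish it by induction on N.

We claim T(N) = 11^N(N - 1) + 1 for all N ≥ 1.
When N = 1: T(1) = 1, and the closed form gives 1. They agree.
Inductive step: assume the claim holds for N = j, so T(j) = 11^j(j - 1) + 1.
Then T(j+1) = T(j) + (11^j(10j + 1)) = (11^j(j - 1) + 1) + (11^j(10j + 1)).
Simplifying, T(j+1) = 11^(j + 1)j + 1 = 11^(j+1)((j+1) - 1) + 1,
which is the closed form with N = j+1.
By the principle of mathematical induction, the result holds for all N ≥ 1.

T(N) = 11^N(N - 1) + 1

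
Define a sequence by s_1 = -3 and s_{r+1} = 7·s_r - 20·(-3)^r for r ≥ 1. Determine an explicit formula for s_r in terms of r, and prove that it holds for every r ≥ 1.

s_r = 2(-3)^r + 3·7^(r - 1)

Computing the first terms: s_1 = -3, s_2 = 39, s_3 = 93. This suggests s_r = 2(-3)^r + 3·7^(r - 1).
For the base case r = 1: the formula gives -3 = -3 = s_1.
Inductive step: assume the claim holds for r = j, so s_j = 2(-3)^j + 3·7^(j - 1).
Then s_{j+1} = 7·s_j - 20·(-3)^j = 7·(2(-3)^j + 3·7^(j - 1)) - 20·(-3)^j = 2(-3)^(j + 1) + 3·7^j = 2(-3)^(j+1) + 3·7^((j+1) - 1),
which is the claimed formula at r = j+1.
Hence, by induction on r, the claim holds for every r ≥ 1.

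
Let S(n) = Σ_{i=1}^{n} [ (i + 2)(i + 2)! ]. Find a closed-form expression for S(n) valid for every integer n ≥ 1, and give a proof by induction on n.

We claim S(n) = (n + 3)! - 6 for all n ≥ 1.
When n = 1: S(1) = 18, and the closed form gives 18. They agree.
Inductive step: suppose the statement holds for some i ≥ 1, so S(i) = (i + 3)! - 6.
Then S(i+1) = S(i) + ((i + 3)(i + 3)!) = ((i + 3)! - 6) + ((i + 3)(i + 3)!).
Simplifying, S(i+1) = ((i+1) + 3)! - 6,
which is the closed form with n = i+1.
Hence, by induction on n, the claim holds for every n ≥ 1.

S(n) = (n + 3)! - 6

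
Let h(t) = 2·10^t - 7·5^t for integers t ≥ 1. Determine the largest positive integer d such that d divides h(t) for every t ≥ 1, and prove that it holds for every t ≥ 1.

Computing the first values: h(1) = -15 and h(2) = 25; gcd(-15, 25) = 5, so d ≤ 5.
We prove 5 | 2·10^t - 7·5^t for all t ≥ 1 by induction on t.
Base step (t = 1): h(1) = -15 = 5·(-3), so 5 | h(1).
Suppose the result is true for t = m, i.e. 5 | h(m). Then
h(m+1) − 10·h(m) = (2·10^(m+1) - 7·5^(m+1)) − 10·(2·10^m - 7·5^m) = (-7)·5^m·(5 − 10) = (35)·5^m. Since 5 | h(m) by the inductive hypothesis, 5 | 10·h(m); and 5 | 35 since 35 = 5·7. Therefore 5 | h(m+1).
Hence, by induction on t, the claim holds for every t ≥ 1.
Therefore the largest such d is 5.

d = 5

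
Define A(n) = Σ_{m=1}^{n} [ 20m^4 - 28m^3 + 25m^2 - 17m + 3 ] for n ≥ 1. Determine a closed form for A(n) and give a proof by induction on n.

We claim A(n) = n(n^2 + n + 1)(4n^2 - n - 2) for all n ≥ 1.
Base case (n = 1): A(1) = 3, and the closed form gives 3. They agree.
Inductive step: suppose the statement holds for some m ≥ 1, so A(m) = m(4m^4 + 3m^3 + m^2 - 3m - 2).
Then A(m+1) = A(m) + (20m^4 + 52m^3 + 61m^2 + 29m + 3) = (m(4m^4 + 3m^3 + m^2 - 3m - 2)) + (20m^4 + 52m^3 + 61m^2 + 29m + 3).
Simplifying, A(m+1) = (m + 1)(m^2 + 3m + 3)(4m^2 + 7m + 1) = (m+1)((m+1)^2 + (m+1) + 1)(4(m+1)^2 - (m+1) - 2),
which is the closed form with n = m+1.
By the principle of mathematical induction, the result holds for all n ≥ 1.

A(n) = n(n^2 + n + 1)(4n^2 - n - 2)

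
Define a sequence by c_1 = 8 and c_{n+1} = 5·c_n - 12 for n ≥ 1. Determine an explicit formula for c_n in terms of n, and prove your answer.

Computing the first terms: c_1 = 8, c_2 = 28, c_3 = 128. This suggests c_n = 5^n + 3.
Base step (n = 1): the formula gives 8 = 8 = c_1.
Suppose the result is true for n = i, so c_i = 5^i + 3.
Then c_{i+1} = 5·c_i - 12 = 5·(5^i + 3) - 12 = 5^(i + 1) + 3,
which is the claimed formula at n = i+1.
By the principle of mathematical induction, the result holds for all n ≥ 1.

c_n = 5^n + 3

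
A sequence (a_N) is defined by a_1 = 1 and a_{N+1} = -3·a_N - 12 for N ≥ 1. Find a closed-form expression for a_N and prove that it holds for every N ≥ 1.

a_N = 4(-3)^(N - 1) - 3

Computing the first terms: a_1 = 1, a_2 = -15, a_3 = 33. This suggests a_N = 4(-3)^(N - 1) - 3.
For the base case N = 1: the formula gives 1 = 1 = a_1.
For the inductive step, assume it holds for an arbitrary m ≥ 1, so a_m = 4(-3)^(m - 1) - 3.
Then a_{m+1} = -3·a_m - 12 = -3·(4(-3)^(m - 1) - 3) - 12 = 4(-3)^m - 3 = 4(-3)^((m+1) - 1) - 3,
which is the claimed formula at N = m+1.
This completes the induction.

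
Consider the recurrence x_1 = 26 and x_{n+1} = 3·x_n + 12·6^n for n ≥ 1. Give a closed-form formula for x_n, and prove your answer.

Computing the first terms: x_1 = 26, x_2 = 150, x_3 = 882. This suggests x_n = 2·3^(n - 1) + 4·6^n.
For the base case n = 1: the formula gives 26 = 26 = x_1.
Suppose the result is true for n = m, so x_m = 2·3^(m - 1) + 4·6^m.
Then x_{m+1} = 3·x_m + 12·6^m = 3·(2·3^(m - 1) + 4·6^m) + 12·6^m = 2·3^m + 4·6^(m + 1) = 2·3^((m+1) - 1) + 4·6^(m+1),
which is the claimed formula at n = m+1.
Hence, by induction on n, the claim holds for every n ≥ 1.

x_n = 2·3^(n - 1) + 4·6^n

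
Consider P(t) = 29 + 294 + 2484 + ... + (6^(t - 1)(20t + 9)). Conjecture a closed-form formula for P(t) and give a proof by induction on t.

P(t) = 6^t(4t + 1) - 1

We claim P(t) = 6^t(4t + 1) - 1 for all t ≥ 1.
For the base case t = 1: P(1) = 29, and the closed form gives 29. They agree.
For the inductive step, assume it holds for an arbitrary p ≥ 1, so P(p) = 6^p(4p + 1) - 1.
Then P(p+1) = P(p) + (6^p(20p + 29)) = (6^p(4p + 1) - 1) + (6^p(20p + 29)).
Simplifying, P(p+1) = 24·6^p·p + 30·6^p - 1 = 6^(p+1)(4(p+1) + 1) - 1,
which is the closed form with t = p+1.
This completes the induction.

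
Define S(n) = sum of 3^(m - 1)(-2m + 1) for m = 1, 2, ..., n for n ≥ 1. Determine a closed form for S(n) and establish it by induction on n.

S(n) = 3^n(-n + 1) - 1

We claim S(n) = 3^n(-n + 1) - 1 for all n ≥ 1.
Base case (n = 1): S(1) = -1, and the closed form gives -1. They agree.
For the inductive step, assume it holds for an arbitrary m ≥ 1, so S(m) = 3^m(-m + 1) - 1.
Then S(m+1) = S(m) + (3^m(-2m - 1)) = (3^m(-m + 1) - 1) + (3^m(-2m - 1)).
Simplifying, S(m+1) = -3·3^m·m - 1 = 3^(m+1)(-(m+1) + 1) - 1,
which is the closed form with n = m+1.
Hence, by induction on n, the claim holds for every n ≥ 1.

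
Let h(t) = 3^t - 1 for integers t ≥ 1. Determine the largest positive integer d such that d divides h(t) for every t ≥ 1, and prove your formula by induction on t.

Computing the first values: h(1) = 2 and h(2) = 8; gcd(2, 8) = 2, so d ≤ 2.
We prove 2 | 3^t - 1 for all t ≥ 1 by induction on t.
Base case (t = 1): h(1) = 2 = 2·(1), so 2 | h(1).
For the inductive step, assume it holds for an arbitrary j ≥ 1, i.e. 2 | h(j). Then
3^{j+1} − 1^{j+1} = 3·3^j − 1·1^j = 3·(3^j − 1^j) + (2)·1^j. The first term is divisible by 2 by the inductive hypothesis, and the second term (2)·1^j is divisible by 2 since 2 | 2. Hence 2 | h(j+1).
This completes the induction.
Therefore the largest such d is 2.

d = 2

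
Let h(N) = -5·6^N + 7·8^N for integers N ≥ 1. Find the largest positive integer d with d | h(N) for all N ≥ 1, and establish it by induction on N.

Computing the first values: h(1) = 26 and h(2) = 268; gcd(26, 268) = 2, so d ≤ 2.
We prove 2 | -5·6^N + 7·8^N for all N ≥ 1 by induction on N.
Base step (N = 1): h(1) = 26 = 2·(13), so 2 | h(1).
Inductive step: assume the claim holds for N = r, i.e. 2 | h(r). Then
h(r+1) − 8·h(r) = (-5·6^(r+1) + 7·8^(r+1)) − 8·(-5·6^r + 7·8^r) = (-5)·6^r·(6 − 8) = (10)·6^r. Since 2 | h(r) by the inductive hypothesis, 2 | 8·h(r); and 2 | 10 since 10 = 2·5. Therefore 2 | h(r+1).
By the principle of mathematical induction, the result holds for all N ≥ 1.
Therefore the largest such d is 2.

d = 2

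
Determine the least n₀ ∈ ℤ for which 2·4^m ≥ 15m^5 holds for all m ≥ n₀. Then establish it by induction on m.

At m = 9: 524288 < 885735, so the inequality fails and n₀ ≥ 10. We prove 2·4^m ≥ 15m^5 for all m ≥ 10.
When m = 10: 2·4^m = 2097152 and 15m^5 = 1500000, so 2097152 ≥ 1500000.
Inductive step: assume the claim holds for m = i, so 2·4^i ≥ 15i^5.
Then 2·4^(i + 1) = 4·(2·4^i) ≥ 4·(15i^5).
Also, for i ≥ 10 we have 4·(15i^5) ≥ 15(i+1)^5, since 4 ≥ (1 + 1/i)^5 for all i ≥ 10.
Combining, 2·4^(i + 1) ≥ 15(i+1)^5.
By the principle of mathematical induction, the result holds for all m ≥ 10.
Hence the smallest such n₀ is 10.

n₀ = 10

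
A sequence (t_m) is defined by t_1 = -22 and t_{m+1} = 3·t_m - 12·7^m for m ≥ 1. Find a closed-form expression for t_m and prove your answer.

t_m = -3^(m - 1) - 3·7^m

Computing the first terms: t_1 = -22, t_2 = -150, t_3 = -1038. This suggests t_m = -3^(m - 1) - 3·7^m.
For the base case m = 1: the formula gives -22 = -22 = t_1.
Inductive step: suppose the statement holds for some r ≥ 1, so t_r = -3^(r - 1) - 3·7^r.
Then t_{r+1} = 3·t_r - 12·7^r = 3·(-3^(r - 1) - 3·7^r) - 12·7^r = -3^r - 3·7^(r + 1) = -3^((r+1) - 1) - 3·7^(r+1),
which is the claimed formula at m = r+1.
By the principle of mathematical induction, the result holds for all m ≥ 1.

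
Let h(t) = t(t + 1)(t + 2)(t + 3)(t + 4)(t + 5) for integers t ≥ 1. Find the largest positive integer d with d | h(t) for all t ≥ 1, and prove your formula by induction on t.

Computing the first values: h(1) = 720 and h(2) = 5040; gcd(720, 5040) = 720, so d ≤ 720.
We prove 720 | t(t + 1)(t + 2)(t + 3)(t + 4)(t + 5) for all t ≥ 1 by induction on t.
Base step (t = 1): h(1) = 720 = 720·(1), so 720 | h(1).
Suppose the result is true for t = m, i.e. 720 | h(m). Then
h(m+1) − h(m) = (m+1)·(m+2)·(m+3)·(m+4)·(m+5)·(m+6) − m·(m+1)·(m+2)·(m+3)·(m+4)·(m+5) = (m+1)·(m+2)·(m+3)·(m+4)·(m+5)·[(m+6) − m] = 6·(m+1)·(m+2)·(m+3)·(m+4)·(m+5). The product of 5 consecutive integers is divisible by (5)! = 120, so h(m+1) − h(m) is divisible by 6·120 = 720. By the inductive hypothesis 720 | h(m), hence 720 | h(m+1).
By the principle of mathematical induction, the result holds for all t ≥ 1.
Therefore the largest such d is 720.

d = 720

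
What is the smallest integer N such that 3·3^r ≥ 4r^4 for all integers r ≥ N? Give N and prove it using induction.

N = 8

At r = 7: 6561 < 9604, so the inequality fails and N ≥ 8. We prove 3·3^r ≥ 4r^4 for all r ≥ 8.
For the base case r = 8: 3·3^r = 19683 and 4r^4 = 16384, so 19683 ≥ 16384.
Inductive step: suppose the statement holds for some j ≥ 8, so 3·3^j ≥ 4j^4.
Then 3·3^(j + 1) = 3·(3·3^j) ≥ 3·(4j^4).
Also, for j ≥ 8 we have 3·(4j^4) ≥ 4(j+1)^4, since 3 ≥ (1 + 1/j)^4 for all j ≥ 8.
Combining, 3·3^(j + 1) ≥ 4(j+1)^4.
By induction, the statement is established for all r ≥ 8.
Hence the smallest such N is 8.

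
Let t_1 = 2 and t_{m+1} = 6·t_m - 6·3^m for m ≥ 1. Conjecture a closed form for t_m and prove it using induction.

Computing the first terms: t_1 = 2, t_2 = -6, t_3 = -90. This suggests t_m = 2·3^m - 4·6^(m - 1).
Base case (m = 1): the formula gives 2 = 2 = t_1.
Inductive step: suppose the statement holds for some j ≥ 1, so t_j = 2·3^j - 4·6^(j - 1).
Then t_{j+1} = 6·t_j - 6·3^j = 6·(2·3^j - 4·6^(j - 1)) - 6·3^j = 2·3^(j + 1) - 4·6^j = 2·3^(j+1) - 4·6^((j+1) - 1),
which is the claimed formula at m = j+1.
By induction, the statement is established for all m ≥ 1.

t_m = 2·3^m - 4·6^(m - 1)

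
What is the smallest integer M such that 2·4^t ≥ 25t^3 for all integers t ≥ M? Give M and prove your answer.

M = 6

At t = 5: 2048 < 3125, so the inequality fails and M ≥ 6. We prove 2·4^t ≥ 25t^3 for all t ≥ 6.
Base step (t = 6): 2·4^t = 8192 and 25t^3 = 5400, so 8192 ≥ 5400.
Inductive step: assume the claim holds for t = p, so 2·4^p ≥ 25p^3.
Then 2·4^(p + 1) = 4·(2·4^p) ≥ 4·(25p^3).
Also, for p ≥ 6 we have 4·(25p^3) ≥ 25(p+1)^3, since 4 ≥ (1 + 1/p)^3 for all p ≥ 6.
Combining, 2·4^(p + 1) ≥ 25(p+1)^3.
This completes the induction.
Hence the smallest such M is 6.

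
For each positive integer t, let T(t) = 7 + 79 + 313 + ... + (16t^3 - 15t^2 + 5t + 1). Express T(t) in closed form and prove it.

We claim T(t) = t(4t^3 + 3t^2 - t + 1) for all t ≥ 1.
For the base case t = 1: T(1) = 7, and the closed form gives 7. They agree.
Inductive step: suppose the statement holds for some m ≥ 1, so T(m) = m(4m^3 + 3m^2 - m + 1).
Then T(m+1) = T(m) + (16m^3 + 33m^2 + 23m + 7) = (m(4m^3 + 3m^2 - m + 1)) + (16m^3 + 33m^2 + 23m + 7).
Simplifying, T(m+1) = (m + 1)(4m^3 + 15m^2 + 17m + 7) = (m+1)(4(m+1)^3 + 3(m+1)^2 - (m+1) + 1),
which is the closed form with t = m+1.
This completes the induction.

T(t) = t(4t^3 + 3t^2 - t + 1)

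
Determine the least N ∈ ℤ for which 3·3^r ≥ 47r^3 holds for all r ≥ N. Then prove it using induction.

N = 9

At r = 8: 19683 < 24064, so the inequality fails and N ≥ 9. We prove 3·3^r ≥ 47r^3 for all r ≥ 9.
Base case (r = 9): 3·3^r = 59049 and 47r^3 = 34263, so 59049 ≥ 34263.
Suppose the result is true for r = i, so 3·3^i ≥ 47i^3.
Then 3·3^(i + 1) = 3·(3·3^i) ≥ 3·(47i^3).
Also, for i ≥ 9 we have 3·(47i^3) ≥ 47(i+1)^3, since 3 ≥ (1 + 1/i)^3 for all i ≥ 9.
Combining, 3·3^(i + 1) ≥ 47(i+1)^3.
This completes the induction.
Hence the smallest such N is 9.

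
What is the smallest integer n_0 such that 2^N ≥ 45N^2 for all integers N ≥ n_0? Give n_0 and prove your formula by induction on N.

n_0 = 13

At N = 12: 4096 < 6480, so the inequality fails and n_0 ≥ 13. We prove 2^N ≥ 45N^2 for all N ≥ 13.
Base case (N = 13): 2^N = 8192 and 45N^2 = 7605, so 8192 ≥ 7605.
Inductive step: suppose the statement holds for some m ≥ 13, so 2^m ≥ 45m^2.
Then 2^(m + 1) = 2·(2^m) ≥ 2·(45m^2).
Also, for m ≥ 13 we have 2·(45m^2) ≥ 45(m+1)^2, since 2 ≥ (1 + 1/m)^2 for all m ≥ 13.
Combining, 2^(m + 1) ≥ 45(m+1)^2.
This completes the induction.
Hence the smallest such n_0 is 13.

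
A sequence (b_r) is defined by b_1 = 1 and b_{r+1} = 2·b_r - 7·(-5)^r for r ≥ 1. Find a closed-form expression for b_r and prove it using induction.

Computing the first terms: b_1 = 1, b_2 = 37, b_3 = -101. This suggests b_r = (-5)^r + 3·2^r.
When r = 1: the formula gives 1 = 1 = b_1.
For the inductive step, assume it holds for an arbitrary m ≥ 1, so b_m = (-5)^m + 3·2^m.
Then b_{m+1} = 2·b_m - 7·(-5)^m = 2·((-5)^m + 3·2^m) - 7·(-5)^m = (-5)^(m + 1) + 3·2^(m + 1),
which is the claimed formula at r = m+1.
This completes the induction.

b_r = (-5)^r + 3·2^r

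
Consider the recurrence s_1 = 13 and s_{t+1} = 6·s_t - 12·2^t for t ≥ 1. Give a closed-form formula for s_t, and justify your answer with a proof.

Computing the first terms: s_1 = 13, s_2 = 54, s_3 = 276. This suggests s_t = 3·2^t + 7·6^(t - 1).
When t = 1: the formula gives 13 = 13 = s_1.
Inductive step: suppose the statement holds for some j ≥ 1, so s_j = 3·2^j + 7·6^(j - 1).
Then s_{j+1} = 6·s_j - 12·2^j = 6·(3·2^j + 7·6^(j - 1)) - 12·2^j = 3·2^(j + 1) + 7·6^j = 3·2^(j+1) + 7·6^((j+1) - 1),
which is the claimed formula at t = j+1.
Hence, by induction on t, the claim holds for every t ≥ 1.

s_t = 3·2^t + 7·6^(t - 1)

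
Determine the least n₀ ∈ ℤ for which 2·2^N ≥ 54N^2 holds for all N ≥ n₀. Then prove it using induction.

n₀ = 12

At N = 11: 4096 < 6534, so the inequality fails and n₀ ≥ 12. We prove 2·2^N ≥ 54N^2 for all N ≥ 12.
Base step (N = 12): 2·2^N = 8192 and 54N^2 = 7776, so 8192 ≥ 7776.
Suppose the result is true for N = j, so 2·2^j ≥ 54j^2.
Then 2·2^(j + 1) = 2·(2·2^j) ≥ 2·(54j^2).
Also, for j ≥ 12 we have 2·(54j^2) ≥ 54(j+1)^2, since 2 ≥ (1 + 1/j)^2 for all j ≥ 12.
Combining, 2·2^(j + 1) ≥ 54(j+1)^2.
Hence, by induction on N, the claim holds for every N ≥ 12.
Hence the smallest such n₀ is 12.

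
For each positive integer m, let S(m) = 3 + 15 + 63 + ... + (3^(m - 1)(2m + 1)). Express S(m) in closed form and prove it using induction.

We claim S(m) = 3^m·m for all m ≥ 1.
Base step (m = 1): S(1) = 3, and the closed form gives 3. They agree.
Inductive step: assume the claim holds for m = j, so S(j) = 3^j·j.
Then S(j+1) = S(j) + (3^j(2j + 3)) = (3^j·j) + (3^j(2j + 3)).
Simplifying, S(j+1) = 3^(j + 1)(j + 1) = 3^(j+1)·(j+1),
which is the closed form with m = j+1.
Hence, by induction on m, the claim holds for every m ≥ 1.

S(m) = 3^m·m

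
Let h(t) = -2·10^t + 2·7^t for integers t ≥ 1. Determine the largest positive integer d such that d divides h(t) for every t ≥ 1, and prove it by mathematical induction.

Computing the first values: h(1) = -6 and h(2) = -102; gcd(-6, -102) = 6, so d ≤ 6.
We prove 6 | -2·10^t + 2·7^t for all t ≥ 1 by induction on t.
When t = 1: h(1) = -6 = 6·(-1), so 6 | h(1).
Suppose the result is true for t = i, i.e. 6 | h(i). Then
h(i+1) − 10·h(i) = (-2·10^(i+1) + 2·7^(i+1)) − 10·(-2·10^i + 2·7^i) = (2)·7^i·(7 − 10) = (-6)·7^i. Since 6 | h(i) by the inductive hypothesis, 6 | 10·h(i); and 6 | -6 since -6 = 6·-1. Therefore 6 | h(i+1).
By the principle of mathematical induction, the result holds for all t ≥ 1.
Therefore the largest such d is 6.

d = 6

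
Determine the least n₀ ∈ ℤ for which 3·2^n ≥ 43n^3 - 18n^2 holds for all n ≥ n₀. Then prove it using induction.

n₀ = 16

At n = 15: 98304 < 141075, so the inequality fails and n₀ ≥ 16. We prove 3·2^n ≥ 43n^3 - 18n^2 for all n ≥ 16.
When n = 16: 3·2^n = 196608 and 43n^3 - 18n^2 = 171520, so 196608 ≥ 171520.
Inductive step: suppose the statement holds for some p ≥ 16, so 3·2^p ≥ 43p^3 - 18p^2.
Then 3·2^(p + 1) = 2·(3·2^p) ≥ 2·(43p^3 - 18p^2).
Also, for p ≥ 16 we have 2·(43p^3 - 18p^2) ≥ 43(p+1)^3 - 18(p+1)^2, since 2·(43p^3 - 18p^2) − (43(p+1)^3 - 18(p+1)^2) = 43p^3 - 147p^2 - 93p - 25, which is nonnegative for all p ≥ 16.
Combining, 3·2^(p + 1) ≥ 43(p+1)^3 - 18(p+1)^2.
By the principle of mathematical induction, the result holds for all n ≥ 16.
Hence the smallest such n₀ is 16.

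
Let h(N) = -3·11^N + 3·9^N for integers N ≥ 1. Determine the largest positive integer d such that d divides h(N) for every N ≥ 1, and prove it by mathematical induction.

d = 6

Computing the first values: h(1) = -6 and h(2) = -120; gcd(-6, -120) = 6, so d ≤ 6.
We prove 6 | -3·11^N + 3·9^N for all N ≥ 1 by induction on N.
Base step (N = 1): h(1) = -6 = 6·(-1), so 6 | h(1).
Suppose the result is true for N = j, i.e. 6 | h(j). Then
h(j+1) − 11·h(j) = (-3·11^(j+1) + 3·9^(j+1)) − 11·(-3·11^j + 3·9^j) = (3)·9^j·(9 − 11) = (-6)·9^j. Since 6 | h(j) by the inductive hypothesis, 6 | 11·h(j); and 6 | -6 since -6 = 6·-1. Therefore 6 | h(j+1).
By the principle of mathematical induction, the result holds for all N ≥ 1.
Therefore the largest such d is 6.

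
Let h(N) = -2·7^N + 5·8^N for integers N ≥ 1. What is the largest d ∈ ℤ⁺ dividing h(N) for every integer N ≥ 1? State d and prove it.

Computing the first values: h(1) = 26 and h(2) = 222; gcd(26, 222) = 2, so d ≤ 2.
We prove 2 | -2·7^N + 5·8^N for all N ≥ 1 by induction on N.
When N = 1: h(1) = 26 = 2·(13), so 2 | h(1).
Inductive step: assume the claim holds for N = m, i.e. 2 | h(m). Then
h(m+1) − 8·h(m) = (-2·7^(m+1) + 5·8^(m+1)) − 8·(-2·7^m + 5·8^m) = (-2)·7^m·(7 − 8) = (2)·7^m. Since 2 | h(m) by the inductive hypothesis, 2 | 8·h(m); and 2 | 2 since 2 = 2·1. Therefore 2 | h(m+1).
By the principle of mathematical induction, the result holds for all N ≥ 1.
Therefore the largest such d is 2.

d = 2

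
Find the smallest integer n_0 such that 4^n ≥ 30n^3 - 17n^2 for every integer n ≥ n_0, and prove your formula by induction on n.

n_0 = 7

At n = 6: 4096 < 5868, so the inequality fails and n_0 ≥ 7. We prove 4^n ≥ 30n^3 - 17n^2 for all n ≥ 7.
For the base case n = 7: 4^n = 16384 and 30n^3 - 17n^2 = 9457, so 16384 ≥ 9457.
Inductive step: assume the claim holds for n = j, so 4^j ≥ 30j^3 - 17j^2.
Then 4^(j + 1) = 4·(4^j) ≥ 4·(30j^3 - 17j^2).
Also, for j ≥ 7 we have 4·(30j^3 - 17j^2) ≥ 30(j+1)^3 - 17(j+1)^2, since 4·(30j^3 - 17j^2) − (30(j+1)^3 - 17(j+1)^2) = 90j^3 - 141j^2 - 56j - 13, which is nonnegative for all j ≥ 7.
Combining, 4^(j + 1) ≥ 30(j+1)^3 - 17(j+1)^2.
By induction, the statement is established for all n ≥ 7.
Hence the smallest such n_0 is 7.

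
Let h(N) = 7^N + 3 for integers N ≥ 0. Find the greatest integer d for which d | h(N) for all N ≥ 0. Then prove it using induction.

Computing the first values: h(0) = 4 and h(1) = 10; gcd(4, 10) = 2, so d ≤ 2.
We prove 2 | 7^N + 3 for all N ≥ 0 by induction on N.
When N = 0: h(0) = 4 = 2·(2), so 2 | h(0).
Inductive step: suppose the statement holds for some p ≥ 0, i.e. 2 | h(p). Then
h(p+1) = 7^(p+1) + 3 = 7·(7^p + 3) - 18 = 7·h(p) - 18. The first term is divisible by 2 by the inductive hypothesis, and -18 is divisible by 2. Hence 2 | h(p+1).
Hence, by induction on N, the claim holds for every N ≥ 0.
Therefore the largest such d is 2.

d = 2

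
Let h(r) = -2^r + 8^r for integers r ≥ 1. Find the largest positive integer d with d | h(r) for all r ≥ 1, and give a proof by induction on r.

d = 6

Computing the first values: h(1) = 6 and h(2) = 60; gcd(6, 60) = 6, so d ≤ 6.
We prove 6 | -2^r + 8^r for all r ≥ 1 by induction on r.
For the base case r = 1: h(1) = 6 = 6·(1), so 6 | h(1).
Inductive step: assume the claim holds for r = k, i.e. 6 | h(k). Then
8^{k+1} − 2^{k+1} = 8·8^k − 2·2^k = 8·(8^k − 2^k) + (6)·2^k. The first term is divisible by 6 by the inductive hypothesis, and the second term (6)·2^k is divisible by 6 since 6 | 6. Hence 6 | h(k+1).
By the principle of mathematical induction, the result holds for all r ≥ 1.
Therefore the largest such d is 6.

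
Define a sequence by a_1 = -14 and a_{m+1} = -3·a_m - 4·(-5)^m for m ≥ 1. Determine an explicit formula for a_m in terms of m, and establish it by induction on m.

Computing the first terms: a_1 = -14, a_2 = 62, a_3 = -286. This suggests a_m = -4(-3)^(m - 1) + 2(-5)^m.
Base step (m = 1): the formula gives -14 = -14 = a_1.
For the inductive step, assume it holds for an arbitrary j ≥ 1, so a_j = -4(-3)^(j - 1) + 2(-5)^j.
Then a_{j+1} = -3·a_j - 4·(-5)^j = -3·(-4(-3)^(j - 1) + 2(-5)^j) - 4·(-5)^j = -4(-3)^j + 2(-5)^(j + 1) = -4(-3)^((j+1) - 1) + 2(-5)^(j+1),
which is the claimed formula at m = j+1.
By the principle of mathematical induction, the result holds for all m ≥ 1.

a_m = -4(-3)^(m - 1) + 2(-5)^m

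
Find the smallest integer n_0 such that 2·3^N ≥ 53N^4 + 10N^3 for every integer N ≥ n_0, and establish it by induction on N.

At N = 12: 1062882 < 1116288, so the inequality fails and n_0 ≥ 13. We prove 2·3^N ≥ 53N^4 + 10N^3 for all N ≥ 13.
When N = 13: 2·3^N = 3188646 and 53N^4 + 10N^3 = 1535703, so 3188646 ≥ 1535703.
Inductive step: suppose the statement holds for some k ≥ 13, so 2·3^k ≥ 53k^4 + 10k^3.
Then 2·3^(k + 1) = 3·(2·3^k) ≥ 3·(53k^4 + 10k^3).
Also, for k ≥ 13 we have 3·(53k^4 + 10k^3) ≥ 53(k+1)^4 + 10(k+1)^3, since 3·(53k^4 + 10k^3) − (53(k+1)^4 + 10(k+1)^3) = 106k^4 - 192k^3 - 348k^2 - 242k - 63, which is nonnegative for all k ≥ 13.
Combining, 2·3^(k + 1) ≥ 53(k+1)^4 + 10(k+1)^3.
By the principle of mathematical induction, the result holds for all N ≥ 13.
Hence the smallest such n_0 is 13.

n_0 = 13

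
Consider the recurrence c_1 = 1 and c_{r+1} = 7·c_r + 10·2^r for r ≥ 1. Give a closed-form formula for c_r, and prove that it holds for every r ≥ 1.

c_r = -2^(r + 1) + 5·7^(r - 1)

Computing the first terms: c_1 = 1, c_2 = 27, c_3 = 229. This suggests c_r = -2^(r + 1) + 5·7^(r - 1).
For the base case r = 1: the formula gives 1 = 1 = c_1.
For the inductive step, assume it holds for an arbitrary k ≥ 1, so c_k = -2^(k + 1) + 5·7^(k - 1).
Then c_{k+1} = 7·c_k + 10·2^k = 7·(-2^(k + 1) + 5·7^(k - 1)) + 10·2^k = -2^(k + 2) + 5·7^k = -2^((k+1) + 1) + 5·7^((k+1) - 1),
which is the claimed formula at r = k+1.
Hence, by induction on r, the claim holds for every r ≥ 1.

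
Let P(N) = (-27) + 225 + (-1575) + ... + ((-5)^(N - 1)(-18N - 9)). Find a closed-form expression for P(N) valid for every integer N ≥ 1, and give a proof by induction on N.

P(N) = (-5)^N(3N + 2) - 2

We claim P(N) = (-5)^N(3N + 2) - 2 for all N ≥ 1.
Base case (N = 1): P(1) = -27, and the closed form gives -27. They agree.
Inductive step: assume the claim holds for N = r, so P(r) = (-5)^r(3r + 2) - 2.
Then P(r+1) = P(r) + ((-5)^r(-18r - 27)) = ((-5)^r(3r + 2) - 2) + ((-5)^r(-18r - 27)).
Simplifying, P(r+1) = -15(-5)^r·r - 25(-5)^r - 2 = (-5)^(r+1)(3(r+1) + 2) - 2,
which is the closed form with N = r+1.
Hence, by induction on N, the claim holds for every N ≥ 1.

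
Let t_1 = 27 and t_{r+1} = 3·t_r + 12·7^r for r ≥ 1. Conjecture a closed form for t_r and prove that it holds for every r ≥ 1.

Computing the first terms: t_1 = 27, t_2 = 165, t_3 = 1083. This suggests t_r = 2·3^r + 3·7^r.
When r = 1: the formula gives 27 = 27 = t_1.
Inductive step: assume the claim holds for r = i, so t_i = 2·3^i + 3·7^i.
Then t_{i+1} = 3·t_i + 12·7^i = 3·(2·3^i + 3·7^i) + 12·7^i = 2·3^(i + 1) + 3·7^(i + 1),
which is the claimed formula at r = i+1.
By induction, the statement is established for all r ≥ 1.

t_r = 2·3^r + 3·7^r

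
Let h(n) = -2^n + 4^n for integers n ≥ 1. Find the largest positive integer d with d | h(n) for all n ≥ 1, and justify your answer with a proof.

Computing the first values: h(1) = 2 and h(2) = 12; gcd(2, 12) = 2, so d ≤ 2.
We prove 2 | -2^n + 4^n for all n ≥ 1 by induction on n.
When n = 1: h(1) = 2 = 2·(1), so 2 | h(1).
For the inductive step, assume it holds for an arbitrary j ≥ 1, i.e. 2 | h(j). Then
4^{j+1} − 2^{j+1} = 4·4^j − 2·2^j = 4·(4^j − 2^j) + (2)·2^j. The first term is divisible by 2 by the inductive hypothesis, and the second term (2)·2^j is divisible by 2 since 2 | 2. Hence 2 | h(j+1).
This completes the induction.
Therefore the largest such d is 2.

d = 2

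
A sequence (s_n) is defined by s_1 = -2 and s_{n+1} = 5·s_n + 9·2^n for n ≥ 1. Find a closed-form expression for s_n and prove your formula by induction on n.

s_n = -3·2^n + 4·5^(n - 1)

Computing the first terms: s_1 = -2, s_2 = 8, s_3 = 76. This suggests s_n = -3·2^n + 4·5^(n - 1).
Base step (n = 1): the formula gives -2 = -2 = s_1.
Suppose the result is true for n = i, so s_i = -3·2^i + 4·5^(i - 1).
Then s_{i+1} = 5·s_i + 9·2^i = 5·(-3·2^i + 4·5^(i - 1)) + 9·2^i = -3·2^(i + 1) + 4·5^i = -3·2^(i+1) + 4·5^((i+1) - 1),
which is the claimed formula at n = i+1.
By induction, the statement is established for all n ≥ 1.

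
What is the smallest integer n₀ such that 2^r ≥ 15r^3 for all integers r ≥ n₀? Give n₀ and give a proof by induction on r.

n₀ = 16

At r = 15: 32768 < 50625, so the inequality fails and n₀ ≥ 16. We prove 2^r ≥ 15r^3 for all r ≥ 16.
Base step (r = 16): 2^r = 65536 and 15r^3 = 61440, so 65536 ≥ 61440.
Inductive step: assume the claim holds for r = j, so 2^j ≥ 15j^3.
Then 2^(j + 1) = 2·(2^j) ≥ 2·(15j^3).
Also, for j ≥ 16 we have 2·(15j^3) ≥ 15(j+1)^3, since 2 ≥ (1 + 1/j)^3 for all j ≥ 16.
Combining, 2^(j + 1) ≥ 15(j+1)^3.
This completes the induction.
Hence the smallest such n₀ is 16.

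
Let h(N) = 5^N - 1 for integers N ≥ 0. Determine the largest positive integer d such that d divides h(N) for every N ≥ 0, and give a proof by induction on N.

Computing the first values: h(0) = 0 and h(1) = 4; gcd(0, 4) = 4, so d ≤ 4.
We prove 4 | 5^N - 1 for all N ≥ 0 by induction on N.
Base step (N = 0): h(0) = 0 = 4·(0), so 4 | h(0).
For the inductive step, assume it holds for an arbitrary j ≥ 0, i.e. 4 | h(j). Then
h(j+1) = 5^(j+1) - 1 = 5·(5^j - 1) + 4 = 5·h(j) + 4. The first term is divisible by 4 by the inductive hypothesis, and 4 is divisible by 4. Hence 4 | h(j+1).
By induction, the statement is established for all N ≥ 0.
Therefore the largest such d is 4.

d = 4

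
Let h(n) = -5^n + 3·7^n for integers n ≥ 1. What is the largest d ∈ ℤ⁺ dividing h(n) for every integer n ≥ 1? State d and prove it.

Computing the first values: h(1) = 16 and h(2) = 122; gcd(16, 122) = 2, so d ≤ 2.
We prove 2 | -5^n + 3·7^n for all n ≥ 1 by induction on n.
Base step (n = 1): h(1) = 16 = 2·(8), so 2 | h(1).
Suppose the result is true for n = m, i.e. 2 | h(m). Then
h(m+1) − 7·h(m) = (-5^(m+1) + 3·7^(m+1)) − 7·(-5^m + 3·7^m) = (-1)·5^m·(5 − 7) = (2)·5^m. Since 2 | h(m) by the inductive hypothesis, 2 | 7·h(m); and 2 | 2 since 2 = 2·1. Therefore 2 | h(m+1).
This completes the induction.
Therefore the largest such d is 2.

d = 2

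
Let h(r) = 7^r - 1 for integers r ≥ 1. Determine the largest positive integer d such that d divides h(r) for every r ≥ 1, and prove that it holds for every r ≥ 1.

d = 6

Computing the first values: h(1) = 6 and h(2) = 48; gcd(6, 48) = 6, so d ≤ 6.
We prove 6 | 7^r - 1 for all r ≥ 1 by induction on r.
Base step (r = 1): h(1) = 6 = 6·(1), so 6 | h(1).
Inductive step: suppose the statement holds for some p ≥ 1, i.e. 6 | h(p). Then
7^{p+1} − 1^{p+1} = 7·7^p − 1·1^p = 7·(7^p − 1^p) + (6)·1^p. The first term is divisible by 6 by the inductive hypothesis, and the second term (6)·1^p is divisible by 6 since 6 | 6. Hence 6 | h(p+1).
By induction, the statement is established for all r ≥ 1.
Therefore the largest such d is 6.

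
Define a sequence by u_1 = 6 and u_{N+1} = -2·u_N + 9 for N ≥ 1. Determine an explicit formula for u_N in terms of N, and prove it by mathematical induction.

u_N = 3(-2)^(N - 1) + 3

Computing the first terms: u_1 = 6, u_2 = -3, u_3 = 15. This suggests u_N = 3(-2)^(N - 1) + 3.
For the base case N = 1: the formula gives 6 = 6 = u_1.
Inductive step: assume the claim holds for N = j, so u_j = 3(-2)^(j - 1) + 3.
Then u_{j+1} = -2·u_j + 9 = -2·(3(-2)^(j - 1) + 3) + 9 = 3(-2)^j + 3 = 3(-2)^((j+1) - 1) + 3,
which is the claimed formula at N = j+1.
By induction, the statement is established for all N ≥ 1.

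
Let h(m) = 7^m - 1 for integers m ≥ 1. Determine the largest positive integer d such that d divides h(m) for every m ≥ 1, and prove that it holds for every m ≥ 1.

d = 6

Computing the first values: h(1) = 6 and h(2) = 48; gcd(6, 48) = 6, so d ≤ 6.
We prove 6 | 7^m - 1 for all m ≥ 1 by induction on m.
Base step (m = 1): h(1) = 6 = 6·(1), so 6 | h(1).
Suppose the result is true for m = k, i.e. 6 | h(k). Then
7^{k+1} − 1^{k+1} = 7·7^k − 1·1^k = 7·(7^k − 1^k) + (6)·1^k. The first term is divisible by 6 by the inductive hypothesis, and the second term (6)·1^k is divisible by 6 since 6 | 6. Hence 6 | h(k+1).
By the principle of mathematical induction, the result holds for all m ≥ 1.
Therefore the largest such d is 6.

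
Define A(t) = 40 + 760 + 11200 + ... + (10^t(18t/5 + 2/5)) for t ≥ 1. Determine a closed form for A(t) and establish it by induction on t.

A(t) = 4·10^t·t

We claim A(t) = 4·10^t·t for all t ≥ 1.
Base step (t = 1): A(1) = 40, and the closed form gives 40. They agree.
Inductive step: suppose the statement holds for some i ≥ 1, so A(i) = 4·10^i·i.
Then A(i+1) = A(i) + (10^i(36i + 40)) = (4·10^i·i) + (10^i(36i + 40)).
Simplifying, A(i+1) = 40·10^i(i + 1) = 4·10^(i+1)·(i+1),
which is the closed form with t = i+1.
By induction, the statement is established for all t ≥ 1.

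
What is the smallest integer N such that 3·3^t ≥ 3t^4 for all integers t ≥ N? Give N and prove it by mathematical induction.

N = 8

At t = 7: 6561 < 7203, so the inequality fails and N ≥ 8. We prove 3·3^t ≥ 3t^4 for all t ≥ 8.
For the base case t = 8: 3·3^t = 19683 and 3t^4 = 12288, so 19683 ≥ 12288.
Inductive step: suppose the statement holds for some r ≥ 8, so 3·3^r ≥ 3r^4.
Then 3·3^(r + 1) = 3·(3·3^r) ≥ 3·(3r^4).
Also, for r ≥ 8 we have 3·(3r^4) ≥ 3(r+1)^4, since 3 ≥ (1 + 1/r)^4 for all r ≥ 8.
Combining, 3·3^(r + 1) ≥ 3(r+1)^4.
This completes the induction.
Hence the smallest such N is 8.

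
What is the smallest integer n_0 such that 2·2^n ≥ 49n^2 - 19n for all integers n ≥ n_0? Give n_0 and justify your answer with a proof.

n_0 = 12

At n = 11: 4096 < 5720, so the inequality fails and n_0 ≥ 12. We prove 2·2^n ≥ 49n^2 - 19n for all n ≥ 12.
Base case (n = 12): 2·2^n = 8192 and 49n^2 - 19n = 6828, so 8192 ≥ 6828.
Inductive step: suppose the statement holds for some r ≥ 12, so 2·2^r ≥ 49r^2 - 19r.
Then 2·2^(r + 1) = 2·(2·2^r) ≥ 2·(49r^2 - 19r).
Also, for r ≥ 12 we have 2·(49r^2 - 19r) ≥ 49(r+1)^2 - 19(r+1), since 2·(49r^2 - 19r) − (49(r+1)^2 - 19(r+1)) = 49r^2 - 117r - 30, which is nonnegative for all r ≥ 12.
Combining, 2·2^(r + 1) ≥ 49(r+1)^2 - 19(r+1).
Hence, by induction on n, the claim holds for every n ≥ 12.
Hence the smallest such n_0 is 12.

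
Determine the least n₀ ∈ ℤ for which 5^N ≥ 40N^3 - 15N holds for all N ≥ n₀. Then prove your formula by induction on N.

At N = 5: 3125 < 4925, so the inequality fails and n₀ ≥ 6. We prove 5^N ≥ 40N^3 - 15N for all N ≥ 6.
For the base case N = 6: 5^N = 15625 and 40N^3 - 15N = 8550, so 15625 ≥ 8550.
Inductive step: suppose the statement holds for some k ≥ 6, so 5^k ≥ 40k^3 - 15k.
Then 5^(k + 1) = 5·(5^k) ≥ 5·(40k^3 - 15k).
Also, for k ≥ 6 we have 5·(40k^3 - 15k) ≥ 40(k+1)^3 - 15(k+1), since 5·(40k^3 - 15k) − (40(k+1)^3 - 15(k+1)) = 160k^3 - 120k^2 - 180k - 25, which is nonnegative for all k ≥ 6.
Combining, 5^(k + 1) ≥ 40(k+1)^3 - 15(k+1).
Hence, by induction on N, the claim holds for every N ≥ 6.
Hence the smallest such n₀ is 6.

n₀ = 6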